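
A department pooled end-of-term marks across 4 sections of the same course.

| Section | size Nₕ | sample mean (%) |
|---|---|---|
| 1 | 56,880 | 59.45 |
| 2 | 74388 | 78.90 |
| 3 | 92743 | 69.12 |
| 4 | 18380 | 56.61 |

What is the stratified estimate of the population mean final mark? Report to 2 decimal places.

N = 56880 + 74388 + 92743 + 18380 = 242391.
Overall mean = Σ (Nₕ/N)·x̄ₕ — weight by population share, not a simple average.
Σ Nₕx̄ₕ = 56880·59.45 + 74388·78.90 + 92743·69.12 + 18380·56.61 = 3381516 + 5869213.2 + 6410396.16 + 1040491.8 = 16701617.16.
Divide by N: 16701617.16 / 242391 = 68.9036... → 68.90.

68.90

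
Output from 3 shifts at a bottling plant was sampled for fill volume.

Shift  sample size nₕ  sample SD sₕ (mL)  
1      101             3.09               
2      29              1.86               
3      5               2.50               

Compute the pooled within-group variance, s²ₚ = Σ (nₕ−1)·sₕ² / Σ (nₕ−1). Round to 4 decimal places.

1: (101−1)·3.09² = 100·9.5481 = 954.81
2: (29−1)·1.86² = 28·3.4596 = 96.8688
3: (5−1)·2.50² = 4·6.25 = 25
Numerator = 1076.6788; denominator = Σ(nₕ−1) = 132.
s²ₚ = 1076.6788/132 = 8.156658... → 8.1567.

8.1567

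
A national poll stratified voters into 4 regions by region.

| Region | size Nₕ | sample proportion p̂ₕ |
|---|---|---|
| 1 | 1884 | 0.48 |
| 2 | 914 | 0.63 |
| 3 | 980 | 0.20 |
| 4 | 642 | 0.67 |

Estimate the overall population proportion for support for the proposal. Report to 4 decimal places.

0.4765

N = 1884 + 914 + 980 + 642 = 4420.
Overall proportion = Σ (Nₕ/N)·p̂ₕ.
Σ Nₕp̂ₕ = 904.32 + 575.82 + 196 + 430.14 = 2106.28.
2106.28 / 4420 = 0.476534... → 0.4765.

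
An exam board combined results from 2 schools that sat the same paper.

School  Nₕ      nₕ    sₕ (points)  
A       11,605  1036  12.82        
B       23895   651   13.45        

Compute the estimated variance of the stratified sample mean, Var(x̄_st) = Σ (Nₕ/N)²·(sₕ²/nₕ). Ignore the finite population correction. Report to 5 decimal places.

0.14285

N = 35500. Term for each stratum: Wₕ²sₕ²/nₕ.
Var(x̄_st) = 0.01695313 + 0.12589861 = 0.14285174 → 0.14285.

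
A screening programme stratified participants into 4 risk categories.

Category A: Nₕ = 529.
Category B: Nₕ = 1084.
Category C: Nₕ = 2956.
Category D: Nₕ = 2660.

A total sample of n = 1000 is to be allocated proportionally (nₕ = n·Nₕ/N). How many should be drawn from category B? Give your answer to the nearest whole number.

N = 529 + 1084 + 2956 + 2660 = 7229.
n_B = 1000·1084/7229 = 149.952... → 150.

150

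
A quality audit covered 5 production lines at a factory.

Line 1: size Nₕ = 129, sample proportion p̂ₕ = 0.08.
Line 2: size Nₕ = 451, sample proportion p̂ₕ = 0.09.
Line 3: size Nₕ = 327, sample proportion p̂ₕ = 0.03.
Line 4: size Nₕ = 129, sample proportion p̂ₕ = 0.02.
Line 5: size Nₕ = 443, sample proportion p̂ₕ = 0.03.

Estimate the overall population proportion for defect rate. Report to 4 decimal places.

N = 129 + 451 + 327 + 129 + 443 = 1479.
Overall proportion = Σ (Nₕ/N)·p̂ₕ.
Σ Nₕp̂ₕ = 10.32 + 40.59 + 9.81 + 2.58 + 13.29 = 76.59.
76.59 / 1479 = 0.051785... → 0.0518.

0.0518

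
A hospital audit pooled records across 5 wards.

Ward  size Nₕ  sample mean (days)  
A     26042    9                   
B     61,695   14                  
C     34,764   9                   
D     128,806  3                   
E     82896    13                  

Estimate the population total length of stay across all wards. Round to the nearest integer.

2875050

Estimate total by summing Nₕ·x̄ₕ over strata.
26042·9 + 61695·14 + 34764·9 + 128806·3 + 82896·13 = 234378 + 863730 + 312876 + 386418 + 1077648 = 2875050.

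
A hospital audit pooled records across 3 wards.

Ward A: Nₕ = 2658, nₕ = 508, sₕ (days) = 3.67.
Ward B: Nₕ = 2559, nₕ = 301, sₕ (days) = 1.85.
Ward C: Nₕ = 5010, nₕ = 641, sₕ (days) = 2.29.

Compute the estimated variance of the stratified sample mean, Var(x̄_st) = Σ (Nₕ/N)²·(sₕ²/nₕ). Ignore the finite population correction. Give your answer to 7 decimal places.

N = 10227. Term for each stratum: Wₕ²sₕ²/nₕ.
Var(x̄_st) = 0.0017909434 + 0.0007119033 + 0.0019633235 = 0.0044661703 → 0.0044662.

0.0044662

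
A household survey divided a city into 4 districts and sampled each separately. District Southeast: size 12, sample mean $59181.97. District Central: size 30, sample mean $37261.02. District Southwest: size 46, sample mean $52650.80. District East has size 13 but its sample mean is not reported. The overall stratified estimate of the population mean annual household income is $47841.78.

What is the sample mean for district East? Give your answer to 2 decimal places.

N = 12 + 30 + 46 + 13 = 101.
Overall total = μ·N = 47841.78·101 = 4832019.78.
Subtract the known strata: 12·59181.97 + 30·37261.02 + 46·52650.80 = 4249951.04.
Remaining total for district East: 4832019.78 − 4249951.04 = 582068.74.
Divide by its size: 582068.74 / 13 = 44774.5185... → 44774.52.

44774.52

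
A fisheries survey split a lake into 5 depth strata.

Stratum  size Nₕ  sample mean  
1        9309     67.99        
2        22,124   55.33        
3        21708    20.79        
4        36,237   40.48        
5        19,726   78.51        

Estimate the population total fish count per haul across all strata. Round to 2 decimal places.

Estimate total by summing Nₕ·x̄ₕ over strata.
9309·67.99 + 22124·55.33 + 21708·20.79 + 36237·40.48 + 19726·78.51 = 632918.91 + 1224120.92 + 451309.32 + 1466873.76 + 1548688.26 = 5323911.17.

5323911.17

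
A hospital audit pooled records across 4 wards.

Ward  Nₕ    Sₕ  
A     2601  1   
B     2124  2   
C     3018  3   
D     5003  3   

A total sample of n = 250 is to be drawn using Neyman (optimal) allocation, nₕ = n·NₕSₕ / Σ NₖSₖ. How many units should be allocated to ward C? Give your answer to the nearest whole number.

73

A: NₕSₕ = 2601·1 = 2601
B: NₕSₕ = 2124·2 = 4248
C: NₕSₕ = 3018·3 = 9054
D: NₕSₕ = 5003·3 = 15009
Σ NₕSₕ = 30912.
n_C = 250·9054/30912 = 73.224... → 73.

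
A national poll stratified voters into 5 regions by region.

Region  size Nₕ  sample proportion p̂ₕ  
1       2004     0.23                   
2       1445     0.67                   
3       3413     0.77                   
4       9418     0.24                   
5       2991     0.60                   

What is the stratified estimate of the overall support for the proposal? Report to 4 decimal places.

Wₕ = Nₕ/N with N = 19271: 0.1040, 0.0750, 0.1771, 0.4887, 0.1552.
p̂_st = 0.1040·0.23 + 0.0750·0.67 + 0.1771·0.77 + 0.4887·0.24 + 0.1552·0.60 ≈ 0.420943... → 0.4209.

0.4209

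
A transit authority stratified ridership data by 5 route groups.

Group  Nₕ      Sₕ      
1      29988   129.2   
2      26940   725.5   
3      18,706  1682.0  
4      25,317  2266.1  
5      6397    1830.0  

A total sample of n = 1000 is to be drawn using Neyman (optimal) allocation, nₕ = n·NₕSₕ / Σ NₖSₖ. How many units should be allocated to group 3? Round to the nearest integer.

254

1: NₕSₕ = 29988·129.2 = 3874449.6
2: NₕSₕ = 26940·725.5 = 19544970
3: NₕSₕ = 18706·1682.0 = 31463492
4: NₕSₕ = 25317·2266.1 = 57370853.7
5: NₕSₕ = 6397·1830.0 = 11706510
Σ NₕSₕ = 123960275.3.
n_3 = 1000·31463492/123960275.3 = 253.819... → 254.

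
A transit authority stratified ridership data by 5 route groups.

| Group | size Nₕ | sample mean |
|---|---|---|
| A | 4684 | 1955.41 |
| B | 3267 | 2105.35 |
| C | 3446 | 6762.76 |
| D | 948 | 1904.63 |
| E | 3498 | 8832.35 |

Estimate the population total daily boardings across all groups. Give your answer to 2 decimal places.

72042939.39

Population total = Σ Nₕ·x̄ₕ (each stratum's size times its mean).
4684·1955.41 + 3267·2105.35 + 3446·6762.76 + 948·1904.63 + 3498·8832.35 = 9159140.44 + 6878178.45 + 23304470.96 + 1805589.24 + 30895560.3 = 72042939.39.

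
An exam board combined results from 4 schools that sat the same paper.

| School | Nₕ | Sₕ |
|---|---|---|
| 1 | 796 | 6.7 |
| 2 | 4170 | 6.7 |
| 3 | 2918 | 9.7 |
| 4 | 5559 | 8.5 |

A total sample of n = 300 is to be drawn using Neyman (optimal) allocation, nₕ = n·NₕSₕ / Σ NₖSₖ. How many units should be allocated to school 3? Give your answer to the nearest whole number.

78

1: NₕSₕ = 796·6.7 = 5333.2
2: NₕSₕ = 4170·6.7 = 27939
3: NₕSₕ = 2918·9.7 = 28304.6
4: NₕSₕ = 5559·8.5 = 47251.5
Σ NₕSₕ = 108828.3.
n_3 = 300·28304.6/108828.3 = 78.025... → 78.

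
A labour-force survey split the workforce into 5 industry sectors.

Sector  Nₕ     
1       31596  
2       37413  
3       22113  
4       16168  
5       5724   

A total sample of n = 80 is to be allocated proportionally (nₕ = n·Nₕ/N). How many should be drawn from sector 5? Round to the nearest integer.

4

N = 31596 + 37413 + 22113 + 16168 + 5724 = 113014.
n_5 = 80·5724/113014 = 4.052... → 4.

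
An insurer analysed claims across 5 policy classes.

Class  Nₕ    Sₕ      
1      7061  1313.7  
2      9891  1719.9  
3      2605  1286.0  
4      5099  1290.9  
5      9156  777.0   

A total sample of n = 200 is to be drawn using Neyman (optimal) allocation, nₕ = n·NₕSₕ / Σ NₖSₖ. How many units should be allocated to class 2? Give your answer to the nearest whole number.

Σ NₕSₕ = 7061·1313.7 + 9891·1719.9 + 2605·1286.0 + 5099·1290.9 + 9156·777.0 = 43334107.7.
Share for 2: 17011530.9/43334107.7 = 0.39257.
n_2 = 200 × 0.39257 = 78.513... → 79.

79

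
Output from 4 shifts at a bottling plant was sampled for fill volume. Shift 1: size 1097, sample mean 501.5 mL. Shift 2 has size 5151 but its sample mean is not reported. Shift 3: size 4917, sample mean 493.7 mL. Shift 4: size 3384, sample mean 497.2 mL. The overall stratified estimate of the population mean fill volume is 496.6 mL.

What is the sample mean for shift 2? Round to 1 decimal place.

497.9

Σ Nₕx̄ₕ = N·μ, so 5151·x̄_2 = 14549·496.6 − (1097·501.5 + 4917·493.7 + 3384·497.2).
= 7225033.4 − 4660193.2 = 2564840.2.
x̄_2 = 2564840.2 / 5151 = 497.931... → 497.9.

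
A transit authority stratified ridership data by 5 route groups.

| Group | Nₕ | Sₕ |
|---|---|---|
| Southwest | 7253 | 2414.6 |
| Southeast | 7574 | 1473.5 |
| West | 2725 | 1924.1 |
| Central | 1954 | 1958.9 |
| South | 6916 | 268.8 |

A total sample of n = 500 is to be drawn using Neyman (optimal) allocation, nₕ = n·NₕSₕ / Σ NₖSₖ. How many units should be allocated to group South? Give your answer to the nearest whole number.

Southwest: NₕSₕ = 7253·2414.6 = 17513093.8
Southeast: NₕSₕ = 7574·1473.5 = 11160289
West: NₕSₕ = 2725·1924.1 = 5243172.5
Central: NₕSₕ = 1954·1958.9 = 3827690.6
South: NₕSₕ = 6916·268.8 = 1859020.8
Σ NₕSₕ = 39603266.7.
n_South = 500·1859020.8/39603266.7 = 23.471... → 23.

23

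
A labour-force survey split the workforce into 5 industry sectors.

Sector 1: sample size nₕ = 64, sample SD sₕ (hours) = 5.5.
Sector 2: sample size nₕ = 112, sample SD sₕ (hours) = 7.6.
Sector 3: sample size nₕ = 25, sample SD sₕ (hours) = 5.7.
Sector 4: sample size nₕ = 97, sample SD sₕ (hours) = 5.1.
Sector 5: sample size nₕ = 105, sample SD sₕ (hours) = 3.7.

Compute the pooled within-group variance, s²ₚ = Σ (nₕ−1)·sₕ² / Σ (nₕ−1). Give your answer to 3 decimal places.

32.708

Degrees of freedom: 63 + 111 + 24 + 96 + 104 = 398.
Σ(nₕ−1)sₕ² = 63·30.25 + 111·57.76 + 24·32.49 + 96·26.01 + 104·13.69 = 13017.59.
s²ₚ = 13017.59 / 398 = 32.70751... → 32.708.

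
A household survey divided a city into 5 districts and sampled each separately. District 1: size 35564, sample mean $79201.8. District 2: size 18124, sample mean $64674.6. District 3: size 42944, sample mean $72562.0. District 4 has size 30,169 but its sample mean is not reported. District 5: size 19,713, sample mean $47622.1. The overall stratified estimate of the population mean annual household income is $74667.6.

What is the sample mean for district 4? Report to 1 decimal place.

95995.1

N = 35564 + 18124 + 42944 + 30169 + 19713 = 146514.
Overall total = μ·N = 74667.6·146514 = 10939848746.4.
Subtract the known strata: 35564·79201.8 + 18124·64674.6 + 42944·72562.0 + 19713·47622.1 = 8043772250.9.
Remaining total for district 4: 10939848746.4 − 8043772250.9 = 2896076495.5.
Divide by its size: 2896076495.5 / 30169 = 95995.111... → 95995.1.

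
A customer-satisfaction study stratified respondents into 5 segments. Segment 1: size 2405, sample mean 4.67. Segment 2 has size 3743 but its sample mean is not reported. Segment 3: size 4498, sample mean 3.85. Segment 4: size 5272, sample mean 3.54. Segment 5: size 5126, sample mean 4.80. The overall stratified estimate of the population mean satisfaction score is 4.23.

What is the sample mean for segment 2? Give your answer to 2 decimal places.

Σ Nₕx̄ₕ = N·μ, so 3743·x̄_2 = 21044·4.23 − (2405·4.67 + 4498·3.85 + 5272·3.54 + 5126·4.80).
= 89016.12 − 71816.33 = 17199.79.
x̄_2 = 17199.79 / 3743 = 4.5952... → 4.60.

4.60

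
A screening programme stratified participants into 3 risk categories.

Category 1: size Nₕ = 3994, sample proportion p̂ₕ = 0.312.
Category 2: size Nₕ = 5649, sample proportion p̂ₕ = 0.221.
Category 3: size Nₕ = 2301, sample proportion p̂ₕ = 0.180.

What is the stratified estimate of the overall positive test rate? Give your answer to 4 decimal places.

0.2435

N = 3994 + 5649 + 2301 = 11944.
Overall proportion = Σ (Nₕ/N)·p̂ₕ.
Σ Nₕp̂ₕ = 1246.128 + 1248.429 + 414.18 = 2908.737.
2908.737 / 11944 = 0.243531... → 0.2435.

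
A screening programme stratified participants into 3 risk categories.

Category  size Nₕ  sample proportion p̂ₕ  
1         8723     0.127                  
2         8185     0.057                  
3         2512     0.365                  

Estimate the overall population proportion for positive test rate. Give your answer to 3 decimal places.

0.128

N = 8723 + 8185 + 2512 = 19420.
Overall proportion = Σ (Nₕ/N)·p̂ₕ.
Σ Nₕp̂ₕ = 1107.821 + 466.545 + 916.88 = 2491.246.
2491.246 / 19420 = 0.12828... → 0.128.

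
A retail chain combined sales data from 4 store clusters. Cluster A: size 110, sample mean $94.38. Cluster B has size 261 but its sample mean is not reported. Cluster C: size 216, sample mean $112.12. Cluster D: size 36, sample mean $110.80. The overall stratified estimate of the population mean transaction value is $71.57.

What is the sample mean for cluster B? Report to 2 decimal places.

Σ Nₕx̄ₕ = N·μ, so 261·x̄_B = 623·71.57 − (110·94.38 + 216·112.12 + 36·110.80).
= 44588.11 − 38588.52 = 5999.59.
x̄_B = 5999.59 / 261 = 22.9869... → 22.99.

22.99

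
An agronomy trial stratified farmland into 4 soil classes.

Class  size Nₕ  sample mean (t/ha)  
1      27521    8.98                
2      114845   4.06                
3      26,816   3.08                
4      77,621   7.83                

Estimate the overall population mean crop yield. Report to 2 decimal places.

N = 27521 + 114845 + 26816 + 77621 = 246803.
Overall mean = Σ (Nₕ/N)·x̄ₕ — weight by population share, not a simple average.
Σ Nₕx̄ₕ = 27521·8.98 + 114845·4.06 + 26816·3.08 + 77621·7.83 = 247138.58 + 466270.7 + 82593.28 + 607772.43 = 1403774.99.
Divide by N: 1403774.99 / 246803 = 5.6878... → 5.69.

5.69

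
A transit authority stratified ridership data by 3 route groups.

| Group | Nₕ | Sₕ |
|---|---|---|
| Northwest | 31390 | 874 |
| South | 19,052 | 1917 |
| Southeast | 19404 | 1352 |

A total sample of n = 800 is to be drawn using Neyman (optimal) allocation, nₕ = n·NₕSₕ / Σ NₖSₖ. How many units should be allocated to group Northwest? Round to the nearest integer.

243

Σ NₕSₕ = 31390·874 + 19052·1917 + 19404·1352 = 90191752.
Share for Northwest: 27434860/90191752 = 0.30418.
n_Northwest = 800 × 0.30418 = 243.347... → 243.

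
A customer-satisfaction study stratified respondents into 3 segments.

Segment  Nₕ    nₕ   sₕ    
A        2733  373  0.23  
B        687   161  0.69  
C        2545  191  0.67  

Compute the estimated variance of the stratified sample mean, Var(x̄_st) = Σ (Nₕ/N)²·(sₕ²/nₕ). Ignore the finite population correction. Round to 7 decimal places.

N = 5965. Term for each stratum: Wₕ²sₕ²/nₕ.
Var(x̄_st) = 0.0000297718 + 0.0000392252 + 0.0004278297 = 0.0004968267 → 0.0004968.

0.0004968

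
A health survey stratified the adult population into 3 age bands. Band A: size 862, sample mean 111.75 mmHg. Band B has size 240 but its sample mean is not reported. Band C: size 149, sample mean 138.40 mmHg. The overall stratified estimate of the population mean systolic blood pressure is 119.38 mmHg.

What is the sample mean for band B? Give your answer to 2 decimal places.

N = 862 + 240 + 149 = 1251.
Overall total = μ·N = 119.38·1251 = 149344.38.
Subtract the known strata: 862·111.75 + 149·138.40 = 116950.1.
Remaining total for band B: 149344.38 − 116950.1 = 32394.28.
Divide by its size: 32394.28 / 240 = 134.9762... → 134.98.

134.98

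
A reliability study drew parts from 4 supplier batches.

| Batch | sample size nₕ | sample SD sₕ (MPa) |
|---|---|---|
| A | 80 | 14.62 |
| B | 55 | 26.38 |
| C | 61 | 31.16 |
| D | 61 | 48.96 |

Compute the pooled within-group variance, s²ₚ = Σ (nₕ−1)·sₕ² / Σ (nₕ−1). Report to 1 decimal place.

A: (80−1)·14.62² = 79·213.7444 = 16885.8076
B: (55−1)·26.38² = 54·695.9044 = 37578.8376
C: (61−1)·31.16² = 60·970.9456 = 58256.736
D: (61−1)·48.96² = 60·2397.0816 = 143824.896
Numerator = 256546.2772; denominator = Σ(nₕ−1) = 253.
s²ₚ = 256546.2772/253 = 1014.017... → 1014.0.

1014.0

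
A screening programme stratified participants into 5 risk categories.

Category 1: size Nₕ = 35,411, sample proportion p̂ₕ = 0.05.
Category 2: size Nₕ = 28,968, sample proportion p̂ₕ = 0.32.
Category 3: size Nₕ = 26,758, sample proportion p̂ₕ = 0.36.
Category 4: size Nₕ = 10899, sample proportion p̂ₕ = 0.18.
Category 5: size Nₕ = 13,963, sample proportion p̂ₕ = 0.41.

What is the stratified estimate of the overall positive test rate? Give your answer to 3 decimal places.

0.244

N = 35411 + 28968 + 26758 + 10899 + 13963 = 115999.
Overall proportion = Σ (Nₕ/N)·p̂ₕ.
Σ Nₕp̂ₕ = 1770.55 + 9269.76 + 9632.88 + 1961.82 + 5724.83 = 28359.84.
28359.84 / 115999 = 0.24448... → 0.244.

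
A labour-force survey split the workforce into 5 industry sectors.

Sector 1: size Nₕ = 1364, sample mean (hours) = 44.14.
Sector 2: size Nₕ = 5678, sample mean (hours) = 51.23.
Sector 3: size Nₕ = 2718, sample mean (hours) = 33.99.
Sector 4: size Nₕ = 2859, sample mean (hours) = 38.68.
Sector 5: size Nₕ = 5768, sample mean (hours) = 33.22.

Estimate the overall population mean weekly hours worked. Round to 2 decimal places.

x̄_st = (Σ Nₕx̄ₕ) / (Σ Nₕ) = (1364·44.14 + 5678·51.23 + 2718·33.99 + 2859·38.68 + 5768·33.22) / 18387
= 745674.8 / 18387 = 40.5545... → 40.55.

40.55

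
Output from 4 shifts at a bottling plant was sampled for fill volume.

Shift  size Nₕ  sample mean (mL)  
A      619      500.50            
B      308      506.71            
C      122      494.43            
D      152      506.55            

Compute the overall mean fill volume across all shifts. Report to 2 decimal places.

N = 1201; weights Wₕ = Nₕ/N = (0.5154, 0.2565, 0.1016, 0.1266).
x̄_st = Σ Wₕ·x̄ₕ = 0.5154·500.50 + 0.2565·506.71 + 0.1016·494.43 + 0.1266·506.55 ≈ 502.2417...
→ 502.24.

502.24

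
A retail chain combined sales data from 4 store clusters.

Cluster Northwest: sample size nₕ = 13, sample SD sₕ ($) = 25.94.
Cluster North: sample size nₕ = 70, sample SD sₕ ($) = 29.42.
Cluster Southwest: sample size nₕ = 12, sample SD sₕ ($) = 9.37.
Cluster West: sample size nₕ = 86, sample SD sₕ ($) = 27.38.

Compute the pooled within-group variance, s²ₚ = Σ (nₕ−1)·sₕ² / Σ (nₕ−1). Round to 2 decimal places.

748.50

Northwest: (13−1)·25.94² = 12·672.8836 = 8074.6032
North: (70−1)·29.42² = 69·865.5364 = 59722.0116
Southwest: (12−1)·9.37² = 11·87.7969 = 965.7659
West: (86−1)·27.38² = 85·749.6644 = 63721.474
Numerator = 132483.8547; denominator = Σ(nₕ−1) = 177.
s²ₚ = 132483.8547/177 = 748.4964... → 748.50.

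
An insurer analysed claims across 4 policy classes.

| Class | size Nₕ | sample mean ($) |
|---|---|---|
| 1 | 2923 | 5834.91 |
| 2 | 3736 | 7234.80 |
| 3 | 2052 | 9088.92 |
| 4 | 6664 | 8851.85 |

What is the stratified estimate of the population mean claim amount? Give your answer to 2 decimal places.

N = 15375; weights Wₕ = Nₕ/N = (0.1901, 0.2430, 0.1335, 0.4334).
x̄_st = Σ Wₕ·x̄ₕ = 0.1901·5834.91 + 0.2430·7234.80 + 0.1335·9088.92 + 0.4334·8851.85 ≈ 7916.9982...
→ 7917.00.

7917.00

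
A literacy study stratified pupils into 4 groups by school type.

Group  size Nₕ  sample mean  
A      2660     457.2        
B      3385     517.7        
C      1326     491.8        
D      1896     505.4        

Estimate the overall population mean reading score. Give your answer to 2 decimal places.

494.11

N = 9267; weights Wₕ = Nₕ/N = (0.2870, 0.3653, 0.1431, 0.2046).
x̄_st = Σ Wₕ·x̄ₕ = 0.2870·457.2 + 0.3653·517.7 + 0.1431·491.8 + 0.2046·505.4 ≈ 494.1115...
→ 494.11.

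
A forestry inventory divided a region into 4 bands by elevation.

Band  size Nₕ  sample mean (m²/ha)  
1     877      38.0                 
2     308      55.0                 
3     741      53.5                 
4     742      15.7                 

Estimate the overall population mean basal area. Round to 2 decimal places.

38.07

N = 877 + 308 + 741 + 742 = 2668.
Weight each subgroup mean by Nₕ/N and sum.
Σ Nₕx̄ₕ = 877·38.0 + 308·55.0 + 741·53.5 + 742·15.7 = 33326 + 16940 + 39643.5 + 11649.4 = 101558.9.
Divide by N: 101558.9 / 2668 = 38.0656... → 38.07.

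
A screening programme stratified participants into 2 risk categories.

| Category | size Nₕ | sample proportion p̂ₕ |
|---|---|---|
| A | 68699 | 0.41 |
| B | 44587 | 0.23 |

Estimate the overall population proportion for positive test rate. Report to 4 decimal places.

N = 68699 + 44587 = 113286.
Overall proportion = Σ (Nₕ/N)·p̂ₕ.
Σ Nₕp̂ₕ = 28166.59 + 10255.01 = 38421.6.
38421.6 / 113286 = 0.339156... → 0.3392.

0.3392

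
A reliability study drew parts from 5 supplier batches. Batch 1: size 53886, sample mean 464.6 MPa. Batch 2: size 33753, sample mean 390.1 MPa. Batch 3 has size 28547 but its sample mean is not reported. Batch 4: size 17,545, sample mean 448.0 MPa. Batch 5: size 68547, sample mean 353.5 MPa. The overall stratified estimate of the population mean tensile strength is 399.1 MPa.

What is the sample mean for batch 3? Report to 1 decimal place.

365.5

N = 53886 + 33753 + 28547 + 17545 + 68547 = 202278.
Overall total = μ·N = 399.1·202278 = 80729149.8.
Subtract the known strata: 53886·464.6 + 33753·390.1 + 17545·448.0 + 68547·353.5 = 70294005.4.
Remaining total for batch 3: 80729149.8 − 70294005.4 = 10435144.4.
Divide by its size: 10435144.4 / 28547 = 365.543... → 365.5.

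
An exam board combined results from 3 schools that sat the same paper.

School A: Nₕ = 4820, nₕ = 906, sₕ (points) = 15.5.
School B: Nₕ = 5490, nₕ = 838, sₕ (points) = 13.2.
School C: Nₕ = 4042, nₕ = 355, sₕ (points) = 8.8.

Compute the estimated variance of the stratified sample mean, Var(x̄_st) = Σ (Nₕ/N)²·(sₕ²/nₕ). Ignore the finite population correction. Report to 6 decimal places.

0.077636

N = 14352. Term for each stratum: Wₕ²sₕ²/nₕ.
Var(x̄_st) = 0.029909174 + 0.030424516 + 0.017302337 = 0.077636027 → 0.077636.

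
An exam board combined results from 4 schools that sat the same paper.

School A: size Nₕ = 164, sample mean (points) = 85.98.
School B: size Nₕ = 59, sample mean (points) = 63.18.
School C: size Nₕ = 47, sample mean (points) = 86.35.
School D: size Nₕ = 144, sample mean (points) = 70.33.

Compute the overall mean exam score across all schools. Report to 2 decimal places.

N = 414; weights Wₕ = Nₕ/N = (0.3961, 0.1425, 0.1135, 0.3478).
x̄_st = Σ Wₕ·x̄ₕ = 0.3961·85.98 + 0.1425·63.18 + 0.1135·86.35 + 0.3478·70.33 ≈ 77.3293...
→ 77.33.

77.33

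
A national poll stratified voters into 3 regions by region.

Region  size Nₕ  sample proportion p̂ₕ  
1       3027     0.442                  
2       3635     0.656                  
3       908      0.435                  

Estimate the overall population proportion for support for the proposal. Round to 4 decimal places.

0.5439

Wₕ = Nₕ/N with N = 7570: 0.3999, 0.4802, 0.1199.
p̂_st = 0.3999·0.442 + 0.4802·0.656 + 0.1199·0.435 ≈ 0.543920... → 0.5439.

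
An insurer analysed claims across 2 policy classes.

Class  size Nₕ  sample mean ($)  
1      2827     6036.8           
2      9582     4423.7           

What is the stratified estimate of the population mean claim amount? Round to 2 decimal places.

x̄_st = (Σ Nₕx̄ₕ) / (Σ Nₕ) = (2827·6036.8 + 9582·4423.7) / 12409
= 59453927 / 12409 = 4791.1941... → 4791.19.

4791.19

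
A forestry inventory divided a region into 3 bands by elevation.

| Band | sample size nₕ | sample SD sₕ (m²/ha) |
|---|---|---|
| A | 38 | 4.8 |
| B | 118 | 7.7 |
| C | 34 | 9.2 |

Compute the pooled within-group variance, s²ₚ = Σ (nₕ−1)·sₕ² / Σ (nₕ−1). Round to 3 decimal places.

56.591

Degrees of freedom: 37 + 117 + 33 = 187.
Σ(nₕ−1)sₕ² = 37·23.04 + 117·59.29 + 33·84.64 = 10582.53.
s²ₚ = 10582.53 / 187 = 56.59107... → 56.591.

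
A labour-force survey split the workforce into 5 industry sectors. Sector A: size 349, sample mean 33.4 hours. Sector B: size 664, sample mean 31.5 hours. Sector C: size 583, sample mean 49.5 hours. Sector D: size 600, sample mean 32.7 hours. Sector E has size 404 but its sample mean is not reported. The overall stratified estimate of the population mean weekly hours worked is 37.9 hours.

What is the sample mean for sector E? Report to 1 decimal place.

N = 349 + 664 + 583 + 600 + 404 = 2600.
Overall total = μ·N = 37.9·2600 = 98540.
Subtract the known strata: 349·33.4 + 664·31.5 + 583·49.5 + 600·32.7 = 81051.1.
Remaining total for sector E: 98540 − 81051.1 = 17488.9.
Divide by its size: 17488.9 / 404 = 43.289... → 43.3.

43.3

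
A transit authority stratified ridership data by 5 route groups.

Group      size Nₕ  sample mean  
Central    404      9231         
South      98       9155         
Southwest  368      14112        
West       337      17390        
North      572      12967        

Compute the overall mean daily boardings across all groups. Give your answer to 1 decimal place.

12983.3

N = 404 + 98 + 368 + 337 + 572 = 1779.
Weight each subgroup mean by Nₕ/N and sum.
Σ Nₕx̄ₕ = 404·9231 + 98·9155 + 368·14112 + 337·17390 + 572·12967 = 3729324 + 897190 + 5193216 + 5860430 + 7417124 = 23097284.
Divide by N: 23097284 / 1779 = 12983.296... → 12983.3.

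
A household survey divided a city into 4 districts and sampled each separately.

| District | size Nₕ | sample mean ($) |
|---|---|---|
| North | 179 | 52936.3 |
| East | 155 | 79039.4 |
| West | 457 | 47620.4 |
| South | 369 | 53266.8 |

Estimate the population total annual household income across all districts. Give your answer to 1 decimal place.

North: 179·52936.3 = 9475597.7
East: 155·79039.4 = 12251107
West: 457·47620.4 = 21762522.8
South: 369·53266.8 = 19655449.2
τ̂ = Σ Nₕx̄ₕ = 63144676.7.

63144676.7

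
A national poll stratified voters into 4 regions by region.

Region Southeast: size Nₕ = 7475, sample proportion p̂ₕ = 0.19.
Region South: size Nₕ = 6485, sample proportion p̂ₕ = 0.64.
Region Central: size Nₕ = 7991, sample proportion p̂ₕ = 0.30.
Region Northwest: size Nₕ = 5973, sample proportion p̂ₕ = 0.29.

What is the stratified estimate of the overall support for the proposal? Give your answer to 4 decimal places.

0.3474

Wₕ = Nₕ/N with N = 27924: 0.2677, 0.2322, 0.2862, 0.2139.
p̂_st = 0.2677·0.19 + 0.2322·0.64 + 0.2862·0.30 + 0.2139·0.29 ≈ 0.347376... → 0.3474.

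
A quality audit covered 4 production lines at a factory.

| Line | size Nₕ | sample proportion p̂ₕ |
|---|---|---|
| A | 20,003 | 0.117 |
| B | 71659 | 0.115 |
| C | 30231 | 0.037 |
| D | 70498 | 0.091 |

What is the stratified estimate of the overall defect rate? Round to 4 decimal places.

Wₕ = Nₕ/N with N = 192391: 0.1040, 0.3725, 0.1571, 0.3664.
p̂_st = 0.1040·0.117 + 0.3725·0.115 + 0.1571·0.037 + 0.3664·0.091 ≈ 0.094157... → 0.0942.

0.0942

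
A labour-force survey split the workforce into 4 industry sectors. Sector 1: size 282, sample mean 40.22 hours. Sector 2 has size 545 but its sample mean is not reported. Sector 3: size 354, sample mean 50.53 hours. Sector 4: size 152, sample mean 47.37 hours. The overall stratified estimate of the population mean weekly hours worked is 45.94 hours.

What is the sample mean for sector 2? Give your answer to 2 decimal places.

45.52

Σ Nₕx̄ₕ = N·μ, so 545·x̄_2 = 1333·45.94 − (282·40.22 + 354·50.53 + 152·47.37).
= 61238.02 − 36429.9 = 24808.12.
x̄_2 = 24808.12 / 545 = 45.5195... → 45.52.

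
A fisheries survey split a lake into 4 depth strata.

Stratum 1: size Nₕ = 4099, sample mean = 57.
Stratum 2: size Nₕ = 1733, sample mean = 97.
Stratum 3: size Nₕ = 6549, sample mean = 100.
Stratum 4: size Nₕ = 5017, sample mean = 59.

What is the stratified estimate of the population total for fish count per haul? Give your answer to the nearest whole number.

Estimate total by summing Nₕ·x̄ₕ over strata.
4099·57 + 1733·97 + 6549·100 + 5017·59 = 233643 + 168101 + 654900 + 296003 = 1352647.

1352647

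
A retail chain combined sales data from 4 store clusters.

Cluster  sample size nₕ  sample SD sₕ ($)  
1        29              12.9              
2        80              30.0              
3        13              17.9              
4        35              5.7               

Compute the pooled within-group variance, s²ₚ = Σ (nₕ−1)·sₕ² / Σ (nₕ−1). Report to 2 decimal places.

1: (29−1)·12.9² = 28·166.41 = 4659.48
2: (80−1)·30.0² = 79·900 = 71100
3: (13−1)·17.9² = 12·320.41 = 3844.92
4: (35−1)·5.7² = 34·32.49 = 1104.66
Numerator = 80709.06; denominator = Σ(nₕ−1) = 153.
s²ₚ = 80709.06/153 = 527.5102... → 527.51.

527.51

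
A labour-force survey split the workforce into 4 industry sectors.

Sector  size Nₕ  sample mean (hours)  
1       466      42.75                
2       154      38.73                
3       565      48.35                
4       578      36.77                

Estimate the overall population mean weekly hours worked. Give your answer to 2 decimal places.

42.23

x̄_st = (Σ Nₕx̄ₕ) / (Σ Nₕ) = (466·42.75 + 154·38.73 + 565·48.35 + 578·36.77) / 1763
= 74456.73 / 1763 = 42.2330... → 42.23.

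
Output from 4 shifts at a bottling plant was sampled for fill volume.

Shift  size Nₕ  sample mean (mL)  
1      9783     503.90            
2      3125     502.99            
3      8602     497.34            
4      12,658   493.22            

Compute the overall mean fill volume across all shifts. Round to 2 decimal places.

N = 34168; weights Wₕ = Nₕ/N = (0.2863, 0.0915, 0.2518, 0.3705).
x̄_st = Σ Wₕ·x̄ₕ = 0.2863·503.90 + 0.0915·502.99 + 0.2518·497.34 + 0.3705·493.22 ≈ 498.2087...
→ 498.21.

498.21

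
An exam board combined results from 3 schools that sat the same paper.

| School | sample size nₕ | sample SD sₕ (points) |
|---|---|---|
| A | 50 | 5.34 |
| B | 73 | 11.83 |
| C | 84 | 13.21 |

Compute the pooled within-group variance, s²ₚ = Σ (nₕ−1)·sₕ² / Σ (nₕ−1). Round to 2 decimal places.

Degrees of freedom: 49 + 72 + 83 = 204.
Σ(nₕ−1)sₕ² = 49·28.5156 + 72·139.9489 + 83·174.5041 = 25957.4255.
s²ₚ = 25957.4255 / 204 = 127.2423... → 127.24.

127.24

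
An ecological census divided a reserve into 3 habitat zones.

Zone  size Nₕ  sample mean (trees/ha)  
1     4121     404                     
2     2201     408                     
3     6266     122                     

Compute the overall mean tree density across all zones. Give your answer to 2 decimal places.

264.33

N = 4121 + 2201 + 6266 = 12588.
Weight each subgroup mean by Nₕ/N and sum.
Σ Nₕx̄ₕ = 4121·404 + 2201·408 + 6266·122 = 1664884 + 898008 + 764452 = 3327344.
Divide by N: 3327344 / 12588 = 264.3267... → 264.33.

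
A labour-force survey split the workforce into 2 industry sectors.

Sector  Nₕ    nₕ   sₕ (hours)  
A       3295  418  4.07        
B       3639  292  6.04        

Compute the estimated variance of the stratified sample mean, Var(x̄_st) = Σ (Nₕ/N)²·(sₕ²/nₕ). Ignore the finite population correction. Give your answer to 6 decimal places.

0.043359

N = 6934. Term for each stratum: Wₕ²sₕ²/nₕ.
Var(x̄_st) = 0.008948612 + 0.034410221 = 0.043358833 → 0.043359.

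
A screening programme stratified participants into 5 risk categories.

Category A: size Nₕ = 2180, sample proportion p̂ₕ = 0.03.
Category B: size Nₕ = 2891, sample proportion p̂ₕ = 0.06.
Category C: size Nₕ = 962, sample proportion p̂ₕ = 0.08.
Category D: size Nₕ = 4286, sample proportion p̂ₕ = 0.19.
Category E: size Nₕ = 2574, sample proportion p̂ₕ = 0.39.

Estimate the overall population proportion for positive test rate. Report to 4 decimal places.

0.1655

Wₕ = Nₕ/N with N = 12893: 0.1691, 0.2242, 0.0746, 0.3324, 0.1996.
p̂_st = 0.1691·0.03 + 0.2242·0.06 + 0.0746·0.08 + 0.3324·0.19 + 0.1996·0.39 ≈ 0.165518... → 0.1655.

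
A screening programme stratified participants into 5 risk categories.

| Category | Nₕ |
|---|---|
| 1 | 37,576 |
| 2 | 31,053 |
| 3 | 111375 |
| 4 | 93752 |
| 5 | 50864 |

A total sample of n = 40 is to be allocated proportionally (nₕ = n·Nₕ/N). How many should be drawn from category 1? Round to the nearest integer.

Share of category 1 = 37576/324620 = 0.11575.
Allocate 40 × 0.11575 = 4.630... → 5.

5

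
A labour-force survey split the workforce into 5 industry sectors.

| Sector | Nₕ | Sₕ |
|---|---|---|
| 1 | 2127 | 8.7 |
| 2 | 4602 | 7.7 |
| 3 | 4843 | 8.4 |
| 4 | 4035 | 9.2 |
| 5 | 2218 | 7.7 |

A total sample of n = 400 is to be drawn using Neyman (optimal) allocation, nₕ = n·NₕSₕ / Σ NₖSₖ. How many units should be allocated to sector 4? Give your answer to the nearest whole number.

100

Σ NₕSₕ = 2127·8.7 + 4602·7.7 + 4843·8.4 + 4035·9.2 + 2218·7.7 = 148822.1.
Share for 4: 37122/148822.1 = 0.24944.
n_4 = 400 × 0.24944 = 99.776... → 100.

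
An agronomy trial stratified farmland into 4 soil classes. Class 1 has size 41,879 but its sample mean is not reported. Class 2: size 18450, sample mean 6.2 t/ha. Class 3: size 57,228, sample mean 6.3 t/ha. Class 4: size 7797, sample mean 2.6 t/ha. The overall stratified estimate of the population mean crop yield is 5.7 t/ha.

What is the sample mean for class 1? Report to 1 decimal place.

Σ Nₕx̄ₕ = N·μ, so 41879·x̄_1 = 125354·5.7 − (18450·6.2 + 57228·6.3 + 7797·2.6).
= 714517.8 − 495198.6 = 219319.2.
x̄_1 = 219319.2 / 41879 = 5.237... → 5.2.

5.2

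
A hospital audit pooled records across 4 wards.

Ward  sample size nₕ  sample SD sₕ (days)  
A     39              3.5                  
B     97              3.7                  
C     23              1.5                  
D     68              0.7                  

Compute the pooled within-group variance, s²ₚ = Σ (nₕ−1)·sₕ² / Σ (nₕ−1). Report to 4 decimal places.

Degrees of freedom: 38 + 96 + 22 + 67 = 223.
Σ(nₕ−1)sₕ² = 38·12.25 + 96·13.69 + 22·2.25 + 67·0.49 = 1862.07.
s²ₚ = 1862.07 / 223 = 8.350090... → 8.3501.

8.3501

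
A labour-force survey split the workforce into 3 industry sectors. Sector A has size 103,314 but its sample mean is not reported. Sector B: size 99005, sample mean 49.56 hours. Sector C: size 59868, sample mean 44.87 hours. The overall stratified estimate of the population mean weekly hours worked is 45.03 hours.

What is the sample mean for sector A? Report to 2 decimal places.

40.78

Σ Nₕx̄ₕ = N·μ, so 103314·x̄_A = 262187·45.03 − (99005·49.56 + 59868·44.87).
= 11806280.61 − 7592964.96 = 4213315.65.
x̄_A = 4213315.65 / 103314 = 40.7817... → 40.78.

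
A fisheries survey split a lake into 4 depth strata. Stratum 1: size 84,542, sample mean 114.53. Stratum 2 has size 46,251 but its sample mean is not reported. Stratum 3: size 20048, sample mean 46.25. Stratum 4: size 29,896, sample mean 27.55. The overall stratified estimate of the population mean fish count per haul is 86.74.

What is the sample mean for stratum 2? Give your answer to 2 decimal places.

N = 84542 + 46251 + 20048 + 29896 = 180737.
Overall total = μ·N = 86.74·180737 = 15677127.38.
Subtract the known strata: 84542·114.53 + 20048·46.25 + 29896·27.55 = 11433450.06.
Remaining total for stratum 2: 15677127.38 − 11433450.06 = 4243677.32.
Divide by its size: 4243677.32 / 46251 = 91.7532... → 91.75.

91.75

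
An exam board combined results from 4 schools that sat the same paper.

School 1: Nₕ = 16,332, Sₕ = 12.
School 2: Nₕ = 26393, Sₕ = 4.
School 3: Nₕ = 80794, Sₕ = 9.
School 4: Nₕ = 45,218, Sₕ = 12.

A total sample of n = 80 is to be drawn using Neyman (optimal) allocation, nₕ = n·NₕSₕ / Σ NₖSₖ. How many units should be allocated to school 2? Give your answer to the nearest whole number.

1: NₕSₕ = 16332·12 = 195984
2: NₕSₕ = 26393·4 = 105572
3: NₕSₕ = 80794·9 = 727146
4: NₕSₕ = 45218·12 = 542616
Σ NₕSₕ = 1571318.
n_2 = 80·105572/1571318 = 5.375... → 5.

5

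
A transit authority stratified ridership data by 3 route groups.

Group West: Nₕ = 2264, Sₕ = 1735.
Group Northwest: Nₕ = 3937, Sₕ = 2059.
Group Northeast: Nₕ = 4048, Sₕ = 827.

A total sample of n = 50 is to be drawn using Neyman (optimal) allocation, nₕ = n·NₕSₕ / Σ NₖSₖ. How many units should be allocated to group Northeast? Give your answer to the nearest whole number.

Σ NₕSₕ = 2264·1735 + 3937·2059 + 4048·827 = 15382019.
Share for Northeast: 3347696/15382019 = 0.21764.
n_Northeast = 50 × 0.21764 = 10.882... → 11.

11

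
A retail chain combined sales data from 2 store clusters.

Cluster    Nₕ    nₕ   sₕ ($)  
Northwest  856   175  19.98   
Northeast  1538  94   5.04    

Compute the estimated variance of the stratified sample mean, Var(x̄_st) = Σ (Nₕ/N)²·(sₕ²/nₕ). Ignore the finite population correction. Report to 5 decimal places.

0.40317

N = 2394. Term for each stratum: Wₕ²sₕ²/nₕ.
Var(x̄_st) = 0.29164340 + 0.11153151 = 0.40317492 → 0.40317.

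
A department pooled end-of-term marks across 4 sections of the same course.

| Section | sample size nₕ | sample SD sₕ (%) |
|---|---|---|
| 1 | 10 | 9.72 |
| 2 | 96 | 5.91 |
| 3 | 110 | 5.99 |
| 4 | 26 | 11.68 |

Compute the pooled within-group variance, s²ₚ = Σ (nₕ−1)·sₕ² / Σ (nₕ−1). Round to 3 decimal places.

48.277

1: (10−1)·9.72² = 9·94.4784 = 850.3056
2: (96−1)·5.91² = 95·34.9281 = 3318.1695
3: (110−1)·5.99² = 109·35.8801 = 3910.9309
4: (26−1)·11.68² = 25·136.4224 = 3410.56
Numerator = 11489.966; denominator = Σ(nₕ−1) = 238.
s²ₚ = 11489.966/238 = 48.27717... → 48.277.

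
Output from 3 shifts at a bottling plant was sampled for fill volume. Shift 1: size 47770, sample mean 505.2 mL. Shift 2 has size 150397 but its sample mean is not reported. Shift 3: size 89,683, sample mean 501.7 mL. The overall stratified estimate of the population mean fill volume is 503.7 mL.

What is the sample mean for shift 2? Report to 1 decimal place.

504.4

N = 47770 + 150397 + 89683 = 287850.
Overall total = μ·N = 503.7·287850 = 144990045.
Subtract the known strata: 47770·505.2 + 89683·501.7 = 69127365.1.
Remaining total for shift 2: 144990045 − 69127365.1 = 75862679.9.
Divide by its size: 75862679.9 / 150397 = 504.416... → 504.4.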